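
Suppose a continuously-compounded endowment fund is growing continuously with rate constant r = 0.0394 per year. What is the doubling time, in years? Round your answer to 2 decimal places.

doubling time ≈ 17.59 years

doubling time = ln(2) / |r| = 0.69315 / 0.0394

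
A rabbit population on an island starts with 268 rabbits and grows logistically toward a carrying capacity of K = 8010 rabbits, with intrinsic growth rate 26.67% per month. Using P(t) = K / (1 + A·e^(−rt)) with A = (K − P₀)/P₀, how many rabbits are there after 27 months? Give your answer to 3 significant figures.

≈ 7,840 rabbits

A = (8010 − 268)/268 = 28.88806
P(27) = 8010 / (1 + 28.88806·e^(−0.2667·27)) = 8010 / (1 + 28.88806·0.000746)
= 8010 / 1.02155 ≈ 7841.04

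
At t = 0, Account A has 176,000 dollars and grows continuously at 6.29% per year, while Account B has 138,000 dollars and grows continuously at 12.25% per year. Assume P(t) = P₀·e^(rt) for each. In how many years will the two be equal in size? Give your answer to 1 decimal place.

t ≈ 4.1 years

176000·e^(0.0629t) = 138000·e^(0.1225t)
176000/138000 = e^((0.1225 − 0.0629)t) → ln(1.27536) = 0.0596·t
t = 0.24323 / 0.0596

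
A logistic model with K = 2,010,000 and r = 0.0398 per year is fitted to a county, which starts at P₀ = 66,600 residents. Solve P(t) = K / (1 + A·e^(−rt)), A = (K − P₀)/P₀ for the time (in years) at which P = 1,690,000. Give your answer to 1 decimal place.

A = (2010000 − 66600)/66600 = 29.18018
1690000 = 2010000/(1 + 29.18018·e^(−0.0398t)) → 1 + 29.18018·e^(−0.0398t) = 1.18935
e^(−0.0398t) = 0.006489 → t = ln(154.10783)/0.0398 = 5.03765/0.0398

t ≈ 126.6 years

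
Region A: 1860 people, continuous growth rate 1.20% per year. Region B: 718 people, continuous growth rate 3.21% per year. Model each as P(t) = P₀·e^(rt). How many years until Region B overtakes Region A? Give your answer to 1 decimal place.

t ≈ 47.4 years

1860·e^(0.012t) = 718·e^(0.0321t)
1860/718 = e^((0.0321 − 0.012)t) → ln(2.59053) = 0.0201·t
t = 0.95186 / 0.0201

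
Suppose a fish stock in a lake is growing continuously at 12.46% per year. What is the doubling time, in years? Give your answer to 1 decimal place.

doubling time = ln(2) / |r| = 0.69315 / 0.1246

doubling time ≈ 5.6 years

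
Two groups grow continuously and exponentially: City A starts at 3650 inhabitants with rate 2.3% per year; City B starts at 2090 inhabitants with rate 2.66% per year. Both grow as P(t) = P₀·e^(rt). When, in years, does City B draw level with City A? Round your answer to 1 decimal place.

t ≈ 154.9 years

3650·e^(0.023t) = 2090·e^(0.0266t)
3650/2090 = e^((0.0266 − 0.023)t) → ln(1.74641) = 0.0036·t
t = 0.55756 / 0.0036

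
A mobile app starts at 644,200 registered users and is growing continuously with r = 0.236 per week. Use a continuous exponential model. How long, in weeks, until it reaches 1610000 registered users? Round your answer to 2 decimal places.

t ≈ 3.88 weeks

1610000 = 644200 · e^(0.236·t)
t = ln(1610000/644200) / 0.236 = ln(2.49922) / 0.236 = 0.91598 / 0.236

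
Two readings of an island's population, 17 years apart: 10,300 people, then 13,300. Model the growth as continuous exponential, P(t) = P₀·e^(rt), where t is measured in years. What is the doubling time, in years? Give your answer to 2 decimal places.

doubling time ≈ 46.10 years

r = ln(13300/10300) / 17 = ln(1.29126) / 17 ≈ 0.015036 per year
doubling time = ln 2 / |r| = 0.69315 / 0.015036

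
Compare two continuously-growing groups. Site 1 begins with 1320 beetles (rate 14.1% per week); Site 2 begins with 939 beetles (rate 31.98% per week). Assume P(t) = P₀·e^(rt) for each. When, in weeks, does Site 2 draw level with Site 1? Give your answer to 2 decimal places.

t ≈ 1.90 weeks

1320·e^(0.141t) = 939·e^(0.3198t)
1320/939 = e^((0.3198 − 0.141)t) → ln(1.40575) = 0.1788·t
t = 0.34057 / 0.1788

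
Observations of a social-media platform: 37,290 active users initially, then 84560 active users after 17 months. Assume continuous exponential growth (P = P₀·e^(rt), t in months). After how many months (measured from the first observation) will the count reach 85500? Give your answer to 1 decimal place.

r = ln(84560/37290) / 17 ≈ 0.048161 per month
t = ln(85500/37290) / r = 0.82979 / 0.048161 ≈ 17.23

t ≈ 17.2 months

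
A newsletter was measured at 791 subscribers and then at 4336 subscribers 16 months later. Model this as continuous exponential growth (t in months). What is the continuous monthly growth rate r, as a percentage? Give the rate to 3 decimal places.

4336 = 791 · e^(r·16)
e^(16r) = 4336/791 = 5.48167
r = ln(5.48167) / 16 = 1.70141 / 16

r ≈ 10.634% per month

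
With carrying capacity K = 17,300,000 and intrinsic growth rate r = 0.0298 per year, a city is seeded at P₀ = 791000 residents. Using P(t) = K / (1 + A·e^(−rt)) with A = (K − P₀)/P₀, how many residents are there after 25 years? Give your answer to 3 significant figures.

≈ 1,590,000 residents

A = (17300000 − 791000)/791000 = 20.87105
P(25) = 17300000 / (1 + 20.87105·e^(−0.0298·25)) = 17300000 / (1 + 20.87105·0.474734)
= 17300000 / 10.9082 ≈ 1585962.42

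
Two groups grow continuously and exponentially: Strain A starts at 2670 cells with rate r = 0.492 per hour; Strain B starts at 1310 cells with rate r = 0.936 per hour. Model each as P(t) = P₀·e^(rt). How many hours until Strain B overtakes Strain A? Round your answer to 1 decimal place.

2670·e^(0.492t) = 1310·e^(0.936t)
2670/1310 = e^((0.936 − 0.492)t) → ln(2.03817) = 0.444·t
t = 0.71205 / 0.444

t ≈ 1.6 hours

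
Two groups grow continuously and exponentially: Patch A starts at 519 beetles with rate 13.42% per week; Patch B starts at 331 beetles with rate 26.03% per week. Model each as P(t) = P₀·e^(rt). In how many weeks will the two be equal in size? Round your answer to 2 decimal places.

t ≈ 3.57 weeks

519·e^(0.1342t) = 331·e^(0.2603t)
519/331 = e^((0.2603 − 0.1342)t) → ln(1.56798) = 0.1261·t
t = 0.44979 / 0.1261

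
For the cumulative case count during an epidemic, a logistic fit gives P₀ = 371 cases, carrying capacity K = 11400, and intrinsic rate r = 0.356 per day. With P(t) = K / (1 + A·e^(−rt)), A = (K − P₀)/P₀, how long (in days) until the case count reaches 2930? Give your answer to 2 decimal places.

t ≈ 6.55 days

A = (11400 − 371)/371 = 29.72776
2930 = 11400/(1 + 29.72776·e^(−0.356t)) → 1 + 29.72776·e^(−0.356t) = 3.89078
e^(−0.356t) = 0.097242 → t = ln(10.28363)/0.356 = 2.33055/0.356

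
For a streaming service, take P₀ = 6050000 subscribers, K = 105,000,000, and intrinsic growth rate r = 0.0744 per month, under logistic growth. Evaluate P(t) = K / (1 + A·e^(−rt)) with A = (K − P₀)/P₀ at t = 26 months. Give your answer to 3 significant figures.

A = (105000000 − 6050000)/6050000 = 16.35537
P(26) = 105000000 / (1 + 16.35537·e^(−0.0744·26)) = 105000000 / (1 + 16.35537·0.144511)
= 105000000 / 3.36353 ≈ 31217200.38

≈ 31,200,000 subscribers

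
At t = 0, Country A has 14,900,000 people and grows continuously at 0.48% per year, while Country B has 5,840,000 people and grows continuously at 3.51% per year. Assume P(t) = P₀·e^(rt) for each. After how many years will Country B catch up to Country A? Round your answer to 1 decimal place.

t ≈ 30.9 years

14900000·e^(0.0048t) = 5840000·e^(0.0351t)
14900000/5840000 = e^((0.0351 − 0.0048)t) → ln(2.55137) = 0.0303·t
t = 0.93663 / 0.0303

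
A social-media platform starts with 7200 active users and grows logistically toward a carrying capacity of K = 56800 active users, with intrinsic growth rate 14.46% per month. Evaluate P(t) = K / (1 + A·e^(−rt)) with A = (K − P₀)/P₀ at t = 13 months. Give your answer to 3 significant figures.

A = (56800 − 7200)/7200 = 6.88889
P(13) = 56800 / (1 + 6.88889·e^(−0.1446·13)) = 56800 / (1 + 6.88889·0.152621)
= 56800 / 2.05139 ≈ 27688.59

≈ 27,700 active users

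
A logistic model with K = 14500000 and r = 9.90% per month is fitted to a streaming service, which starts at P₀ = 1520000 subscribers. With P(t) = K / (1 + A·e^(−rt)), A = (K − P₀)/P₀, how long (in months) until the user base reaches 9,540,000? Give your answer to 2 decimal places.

t ≈ 28.27 months

A = (14500000 − 1520000)/1520000 = 8.53947
9540000 = 14500000/(1 + 8.53947·e^(−0.099t)) → 1 + 8.53947·e^(−0.099t) = 1.51992
e^(−0.099t) = 0.060884 → t = ln(16.42471)/0.099 = 2.79879/0.099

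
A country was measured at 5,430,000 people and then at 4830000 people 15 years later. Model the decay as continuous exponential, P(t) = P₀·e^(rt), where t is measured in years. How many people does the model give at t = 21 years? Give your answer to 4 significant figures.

r = ln(4830000/5430000) / 15 ≈ -0.007806 per year
P(21) = 5430000 · e^(-0.007806·21) = 5430000 · 0.8488 ≈ 4608993.03

≈ 4,609,000 people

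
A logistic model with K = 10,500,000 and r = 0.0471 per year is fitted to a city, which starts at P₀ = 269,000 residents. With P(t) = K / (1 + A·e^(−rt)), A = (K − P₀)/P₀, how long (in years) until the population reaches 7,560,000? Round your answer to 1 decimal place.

A = (10500000 − 269000)/269000 = 38.03346
7560000 = 10500000/(1 + 38.03346·e^(−0.0471t)) → 1 + 38.03346·e^(−0.0471t) = 1.38889
e^(−0.0471t) = 0.010225 → t = ln(97.80032)/0.0471 = 4.58293/0.0471

t ≈ 97.3 years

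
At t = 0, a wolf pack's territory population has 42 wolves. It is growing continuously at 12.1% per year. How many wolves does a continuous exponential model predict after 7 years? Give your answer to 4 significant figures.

P(7) = 42 · e^(0.121·7) = 42 · e^(0.847)
= 42 · 2.33264 ≈ 97.97

≈ 97.97 wolves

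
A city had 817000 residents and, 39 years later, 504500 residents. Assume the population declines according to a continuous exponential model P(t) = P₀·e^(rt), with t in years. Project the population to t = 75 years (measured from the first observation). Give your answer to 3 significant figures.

≈ 323,000 residents

r = ln(504500/817000) / 39 ≈ -0.012361 per year
P(75) = 817000 · e^(-0.012361·75) = 817000 · 0.39572 ≈ 323299.45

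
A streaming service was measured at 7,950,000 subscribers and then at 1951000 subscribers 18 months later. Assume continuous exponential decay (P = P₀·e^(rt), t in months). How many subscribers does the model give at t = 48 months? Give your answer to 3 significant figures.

r = ln(1951000/7950000) / 18 ≈ -0.078046 per month
P(48) = 7950000 · e^(-0.078046·48) = 7950000 · 0.02361 ≈ 187675.47

≈ 188,000 subscribers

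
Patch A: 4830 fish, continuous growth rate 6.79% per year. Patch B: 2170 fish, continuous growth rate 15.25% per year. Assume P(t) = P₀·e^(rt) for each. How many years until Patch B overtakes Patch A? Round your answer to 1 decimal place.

t ≈ 9.5 years

4830·e^(0.0679t) = 2170·e^(0.1525t)
4830/2170 = e^((0.1525 − 0.0679)t) → ln(2.22581) = 0.0846·t
t = 0.80012 / 0.0846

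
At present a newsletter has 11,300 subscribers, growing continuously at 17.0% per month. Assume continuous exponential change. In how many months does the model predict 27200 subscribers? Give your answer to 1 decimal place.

t ≈ 5.2 months

27200 = 11300 · e^(0.17·t)
t = ln(27200/11300) / 0.17 = ln(2.40708) / 0.17 = 0.87841 / 0.17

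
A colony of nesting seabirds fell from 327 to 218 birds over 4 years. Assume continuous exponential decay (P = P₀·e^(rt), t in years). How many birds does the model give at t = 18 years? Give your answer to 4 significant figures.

≈ 52.74 birds

r = ln(218/327) / 4 ≈ -0.101366 per year
P(18) = 327 · e^(-0.101366·18) = 327 · 0.16128 ≈ 52.74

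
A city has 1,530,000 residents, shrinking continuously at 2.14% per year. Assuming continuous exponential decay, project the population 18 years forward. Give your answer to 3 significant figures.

≈ 1,040,000 residents

P(18) = 1530000 · e^(-0.0214·18) = 1530000 · e^(-0.3852)
= 1530000 · 0.68031 ≈ 1040881.28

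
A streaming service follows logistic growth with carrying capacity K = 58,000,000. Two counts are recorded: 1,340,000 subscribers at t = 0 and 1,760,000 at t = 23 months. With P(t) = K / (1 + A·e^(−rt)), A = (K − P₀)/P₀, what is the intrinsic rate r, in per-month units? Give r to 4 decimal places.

A = (58000000 − 1340000)/1340000 = 42.28358
1760000 = 58000000/(1 + 42.28358·e^(−r·23)) → e^(−23r) = (32.95455 − 1)/42.28358 = 0.75572
r = −ln(0.75572)/23 = 0.28008/23

r ≈ 0.0122 per month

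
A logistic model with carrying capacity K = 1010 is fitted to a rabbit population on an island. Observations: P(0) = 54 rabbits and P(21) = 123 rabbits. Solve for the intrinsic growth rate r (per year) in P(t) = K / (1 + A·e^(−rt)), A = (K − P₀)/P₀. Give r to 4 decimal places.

r ≈ 0.0428 per year

A = (1010 − 54)/54 = 17.7037
123 = 1010/(1 + 17.7037·e^(−r·21)) → e^(−21r) = (8.21138 − 1)/17.7037 = 0.407337
r = −ln(0.407337)/21 = 0.89811/21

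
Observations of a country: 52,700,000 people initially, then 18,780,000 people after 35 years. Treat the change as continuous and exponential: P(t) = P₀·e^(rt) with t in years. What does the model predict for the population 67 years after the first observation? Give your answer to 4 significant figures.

≈ 7,311,000 people

r = ln(18780000/52700000) / 35 ≈ -0.029481 per year
P(67) = 52700000 · e^(-0.029481·67) = 52700000 · 0.13873 ≈ 7311229.56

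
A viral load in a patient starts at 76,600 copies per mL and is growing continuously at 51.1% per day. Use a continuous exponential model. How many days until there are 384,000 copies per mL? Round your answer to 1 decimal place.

t ≈ 3.2 days

384000 = 76600 · e^(0.511·t)
t = ln(384000/76600) / 0.511 = ln(5.01305) / 0.511 = 1.61205 / 0.511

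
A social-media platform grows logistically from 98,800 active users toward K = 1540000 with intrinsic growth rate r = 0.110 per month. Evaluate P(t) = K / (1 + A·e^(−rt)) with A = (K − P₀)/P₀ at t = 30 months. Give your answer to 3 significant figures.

≈ 1,000,000 active users

A = (1540000 − 98800)/98800 = 14.58704
P(30) = 1540000 / (1 + 14.58704·e^(−0.11·30)) = 1540000 / (1 + 14.58704·0.036883)
= 1540000 / 1.53802 ≈ 1001289.71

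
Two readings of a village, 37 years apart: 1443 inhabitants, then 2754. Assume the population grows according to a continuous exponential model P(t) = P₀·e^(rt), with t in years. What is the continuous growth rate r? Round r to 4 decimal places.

r ≈ 0.0175 per year

2754 = 1443 · e^(r·37)
e^(37r) = 2754/1443 = 1.90852
r = ln(1.90852) / 37 = 0.64633 / 37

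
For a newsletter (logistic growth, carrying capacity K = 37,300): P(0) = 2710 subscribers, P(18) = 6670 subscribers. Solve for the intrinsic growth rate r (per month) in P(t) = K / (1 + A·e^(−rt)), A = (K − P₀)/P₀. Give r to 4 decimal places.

r ≈ 0.0568 per month

A = (37300 − 2710)/2710 = 12.76384
6670 = 37300/(1 + 12.76384·e^(−r·18)) → e^(−18r) = (5.5922 − 1)/12.76384 = 0.359782
r = −ln(0.359782)/18 = 1.02226/18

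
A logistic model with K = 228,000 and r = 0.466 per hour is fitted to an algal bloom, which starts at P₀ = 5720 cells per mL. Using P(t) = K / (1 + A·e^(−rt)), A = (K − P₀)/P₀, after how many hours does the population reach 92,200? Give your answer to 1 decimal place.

A = (228000 − 5720)/5720 = 38.86014
92200 = 228000/(1 + 38.86014·e^(−0.466t)) → 1 + 38.86014·e^(−0.466t) = 2.47289
e^(−0.466t) = 0.037902 → t = ln(26.38369)/0.466 = 3.27275/0.466

t ≈ 7.0 hours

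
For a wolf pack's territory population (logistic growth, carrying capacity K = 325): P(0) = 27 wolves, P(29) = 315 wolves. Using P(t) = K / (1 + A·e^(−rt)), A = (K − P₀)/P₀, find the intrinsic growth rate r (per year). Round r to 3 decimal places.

r ≈ 0.202 per year

A = (325 − 27)/27 = 11.03704
315 = 325/(1 + 11.03704·e^(−r·29)) → e^(−29r) = (1.03175 − 1)/11.03704 = 0.002876
r = −ln(0.002876)/29 = 5.85124/29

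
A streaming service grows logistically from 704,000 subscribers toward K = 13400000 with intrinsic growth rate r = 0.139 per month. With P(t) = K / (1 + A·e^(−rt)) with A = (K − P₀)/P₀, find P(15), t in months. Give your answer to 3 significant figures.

≈ 4,130,000 subscribers

A = (13400000 − 704000)/704000 = 18.03409
P(15) = 13400000 / (1 + 18.03409·e^(−0.139·15)) = 13400000 / (1 + 18.03409·0.124307)
= 13400000 / 3.24177 ≈ 4133549.55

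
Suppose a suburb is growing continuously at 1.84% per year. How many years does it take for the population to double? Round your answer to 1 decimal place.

doubling time = ln(2) / |r| = 0.69315 / 0.0184

doubling time ≈ 37.7 years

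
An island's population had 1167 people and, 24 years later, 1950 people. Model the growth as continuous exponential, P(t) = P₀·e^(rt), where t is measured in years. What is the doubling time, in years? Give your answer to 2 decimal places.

r = ln(1950/1167) / 24 = ln(1.67095) / 24 ≈ 0.021391 per year
doubling time = ln 2 / |r| = 0.69315 / 0.021391

doubling time ≈ 32.40 years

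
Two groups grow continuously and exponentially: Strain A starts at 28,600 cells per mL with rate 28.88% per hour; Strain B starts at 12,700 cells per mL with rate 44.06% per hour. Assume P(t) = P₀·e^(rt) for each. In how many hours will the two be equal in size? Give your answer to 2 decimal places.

28600·e^(0.2888t) = 12700·e^(0.4406t)
28600/12700 = e^((0.4406 − 0.2888)t) → ln(2.25197) = 0.1518·t
t = 0.8118 / 0.1518

t ≈ 5.35 hours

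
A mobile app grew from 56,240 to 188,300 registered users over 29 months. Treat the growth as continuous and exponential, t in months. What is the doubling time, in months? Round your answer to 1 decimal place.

r = ln(188300/56240) / 29 = ln(3.34815) / 29 ≈ 0.041669 per month
doubling time = ln 2 / |r| = 0.69315 / 0.041669

doubling time ≈ 16.6 months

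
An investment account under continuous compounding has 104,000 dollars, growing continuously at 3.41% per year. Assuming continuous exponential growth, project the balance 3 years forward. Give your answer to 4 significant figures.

P(3) = 104000 · e^(0.0341·3) = 104000 · e^(0.1023)
= 104000 · 1.10772 ≈ 115202.44

≈ 115,200 dollars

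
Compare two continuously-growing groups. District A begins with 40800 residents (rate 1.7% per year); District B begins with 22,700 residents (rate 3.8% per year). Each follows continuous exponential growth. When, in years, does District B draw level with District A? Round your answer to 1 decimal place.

t ≈ 27.9 years

40800·e^(0.017t) = 22700·e^(0.038t)
40800/22700 = e^((0.038 − 0.017)t) → ln(1.79736) = 0.021·t
t = 0.58632 / 0.021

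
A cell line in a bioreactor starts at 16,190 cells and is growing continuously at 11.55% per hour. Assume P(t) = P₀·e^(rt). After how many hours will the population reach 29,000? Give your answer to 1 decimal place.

29000 = 16190 · e^(0.1155·t)
t = ln(29000/16190) / 0.1155 = ln(1.79123) / 0.1155 = 0.5829 / 0.1155

t ≈ 5.0 hours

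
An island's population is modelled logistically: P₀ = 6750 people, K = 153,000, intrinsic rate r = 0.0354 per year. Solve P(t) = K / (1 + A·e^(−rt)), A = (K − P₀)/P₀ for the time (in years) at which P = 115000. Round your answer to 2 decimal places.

A = (153000 − 6750)/6750 = 21.66667
115000 = 153000/(1 + 21.66667·e^(−0.0354t)) → 1 + 21.66667·e^(−0.0354t) = 1.33043
e^(−0.0354t) = 0.015251 → t = ln(65.57018)/0.0354 = 4.18312/0.0354

t ≈ 118.17 years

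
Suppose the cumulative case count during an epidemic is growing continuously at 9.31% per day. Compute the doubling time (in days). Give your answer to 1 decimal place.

doubling time ≈ 7.4 days

doubling time = ln(2) / |r| = 0.69315 / 0.0931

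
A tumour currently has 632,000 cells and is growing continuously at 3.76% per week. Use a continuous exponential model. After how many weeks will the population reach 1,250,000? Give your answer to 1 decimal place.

1250000 = 632000 · e^(0.0376·t)
t = ln(1250000/632000) / 0.0376 = ln(1.97785) / 0.0376 = 0.68201 / 0.0376

t ≈ 18.1 weeks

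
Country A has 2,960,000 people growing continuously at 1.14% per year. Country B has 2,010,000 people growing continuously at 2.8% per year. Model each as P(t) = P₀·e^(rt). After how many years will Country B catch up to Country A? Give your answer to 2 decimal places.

2960000·e^(0.0114t) = 2010000·e^(0.028t)
2960000/2010000 = e^((0.028 − 0.0114)t) → ln(1.47264) = 0.0166·t
t = 0.38705 / 0.0166

t ≈ 23.32 years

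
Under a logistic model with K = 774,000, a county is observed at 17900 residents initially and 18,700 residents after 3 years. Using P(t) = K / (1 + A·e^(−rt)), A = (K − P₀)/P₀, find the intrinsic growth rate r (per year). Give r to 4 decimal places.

r ≈ 0.0149 per year

A = (774000 − 17900)/17900 = 42.24022
18700 = 774000/(1 + 42.24022·e^(−r·3)) → e^(−3r) = (41.39037 − 1)/42.24022 = 0.956206
r = −ln(0.956206)/3 = 0.04478/3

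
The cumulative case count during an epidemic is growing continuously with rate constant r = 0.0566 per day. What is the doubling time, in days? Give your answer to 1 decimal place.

doubling time = ln(2) / |r| = 0.69315 / 0.0566

doubling time ≈ 12.2 days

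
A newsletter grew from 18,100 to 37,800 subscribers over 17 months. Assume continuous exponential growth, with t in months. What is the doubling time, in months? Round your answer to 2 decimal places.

doubling time ≈ 16.00 months

r = ln(37800/18100) / 17 = ln(2.0884) / 17 ≈ 0.043317 per month
doubling time = ln 2 / |r| = 0.69315 / 0.043317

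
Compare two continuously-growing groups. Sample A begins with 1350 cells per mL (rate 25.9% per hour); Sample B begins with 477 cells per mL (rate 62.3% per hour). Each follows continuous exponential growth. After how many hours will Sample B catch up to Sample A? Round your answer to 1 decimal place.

t ≈ 2.9 hours

1350·e^(0.259t) = 477·e^(0.623t)
1350/477 = e^((0.623 − 0.259)t) → ln(2.83019) = 0.364·t
t = 1.04034 / 0.364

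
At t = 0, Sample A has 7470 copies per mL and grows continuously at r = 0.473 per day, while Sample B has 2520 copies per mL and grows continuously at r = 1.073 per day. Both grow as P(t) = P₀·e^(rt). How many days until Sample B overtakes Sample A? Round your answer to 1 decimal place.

7470·e^(0.473t) = 2520·e^(1.073t)
7470/2520 = e^((1.073 − 0.473)t) → ln(2.96429) = 0.6·t
t = 1.08664 / 0.6

t ≈ 1.8 days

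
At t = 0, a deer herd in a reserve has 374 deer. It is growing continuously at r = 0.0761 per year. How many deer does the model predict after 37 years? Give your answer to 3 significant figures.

≈ 6,250 deer

P(37) = 374 · e^(0.0761·37) = 374 · e^(2.8157)
= 374 · 16.70487 ≈ 6247.62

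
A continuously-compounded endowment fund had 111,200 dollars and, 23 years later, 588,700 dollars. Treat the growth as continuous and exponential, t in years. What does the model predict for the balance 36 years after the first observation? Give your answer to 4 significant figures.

≈ 1,510,000 dollars

r = ln(588700/111200) / 23 ≈ 0.07246 per year
P(36) = 111200 · e^(0.07246·36) = 111200 · 13.57962 ≈ 1510053.4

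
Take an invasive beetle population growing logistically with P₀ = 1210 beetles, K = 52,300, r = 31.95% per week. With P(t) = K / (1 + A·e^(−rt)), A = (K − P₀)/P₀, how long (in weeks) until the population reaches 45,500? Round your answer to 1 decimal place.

A = (52300 − 1210)/1210 = 42.22314
45500 = 52300/(1 + 42.22314·e^(−0.3195t)) → 1 + 42.22314·e^(−0.3195t) = 1.14945
e^(−0.3195t) = 0.00354 → t = ln(282.52248)/0.3195 = 5.64376/0.3195

t ≈ 17.7 weeks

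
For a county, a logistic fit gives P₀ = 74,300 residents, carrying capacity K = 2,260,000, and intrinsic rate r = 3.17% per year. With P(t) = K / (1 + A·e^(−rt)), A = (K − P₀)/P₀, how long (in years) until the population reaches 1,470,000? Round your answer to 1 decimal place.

A = (2260000 − 74300)/74300 = 29.41723
1470000 = 2260000/(1 + 29.41723·e^(−0.0317t)) → 1 + 29.41723·e^(−0.0317t) = 1.53741
e^(−0.0317t) = 0.018269 → t = ln(54.73839)/0.0317 = 4.00257/0.0317

t ≈ 126.3 years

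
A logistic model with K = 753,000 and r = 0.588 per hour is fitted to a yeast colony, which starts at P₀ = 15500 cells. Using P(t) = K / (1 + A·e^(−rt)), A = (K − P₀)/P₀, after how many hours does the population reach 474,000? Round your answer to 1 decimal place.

t ≈ 7.5 hours

A = (753000 − 15500)/15500 = 47.58065
474000 = 753000/(1 + 47.58065·e^(−0.588t)) → 1 + 47.58065·e^(−0.588t) = 1.58861
e^(−0.588t) = 0.012371 → t = ln(80.83593)/0.588 = 4.39242/0.588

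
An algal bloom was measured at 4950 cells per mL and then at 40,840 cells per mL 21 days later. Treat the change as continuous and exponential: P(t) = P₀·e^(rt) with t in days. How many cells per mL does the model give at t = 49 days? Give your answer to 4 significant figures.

≈ 680,900 cells per mL

r = ln(40840/4950) / 21 ≈ 0.100489 per day
P(49) = 4950 · e^(0.100489·49) = 4950 · 137.5481 ≈ 680863.07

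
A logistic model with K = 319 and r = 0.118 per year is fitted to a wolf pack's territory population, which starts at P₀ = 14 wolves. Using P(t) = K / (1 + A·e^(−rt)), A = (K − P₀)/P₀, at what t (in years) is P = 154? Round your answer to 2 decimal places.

t ≈ 25.53 years

A = (319 − 14)/14 = 21.78571
154 = 319/(1 + 21.78571·e^(−0.118t)) → 1 + 21.78571·e^(−0.118t) = 2.07143
e^(−0.118t) = 0.04918 → t = ln(20.33333)/0.118 = 3.01226/0.118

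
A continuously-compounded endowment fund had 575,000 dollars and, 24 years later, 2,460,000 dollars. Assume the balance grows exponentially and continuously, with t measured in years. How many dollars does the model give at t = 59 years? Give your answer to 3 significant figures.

≈ 20,500,000 dollars

r = ln(2460000/575000) / 24 ≈ 0.060564 per year
P(59) = 575000 · e^(0.060564·59) = 575000 · 35.63406 ≈ 20489586.69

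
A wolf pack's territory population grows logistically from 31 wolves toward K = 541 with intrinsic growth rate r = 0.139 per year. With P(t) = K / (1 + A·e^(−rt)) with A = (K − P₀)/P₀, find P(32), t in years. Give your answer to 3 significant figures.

≈ 454 wolves

A = (541 − 31)/31 = 16.45161
P(32) = 541 / (1 + 16.45161·e^(−0.139·32)) = 541 / (1 + 16.45161·0.011702)
= 541 / 1.19252 ≈ 453.66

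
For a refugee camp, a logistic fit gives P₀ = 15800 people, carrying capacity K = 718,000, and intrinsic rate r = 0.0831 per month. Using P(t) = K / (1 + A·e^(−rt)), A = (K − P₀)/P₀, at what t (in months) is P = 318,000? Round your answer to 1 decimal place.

t ≈ 42.9 months

A = (718000 − 15800)/15800 = 44.44304
318000 = 718000/(1 + 44.44304·e^(−0.0831t)) → 1 + 44.44304·e^(−0.0831t) = 2.25786
e^(−0.0831t) = 0.028303 → t = ln(35.33222)/0.0831 = 3.5648/0.0831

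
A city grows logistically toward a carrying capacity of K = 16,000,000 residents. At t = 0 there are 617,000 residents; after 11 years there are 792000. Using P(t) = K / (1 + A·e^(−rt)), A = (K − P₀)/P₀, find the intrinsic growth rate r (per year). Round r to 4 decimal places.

r ≈ 0.0237 per year

A = (16000000 − 617000)/617000 = 24.93193
792000 = 16000000/(1 + 24.93193·e^(−r·11)) → e^(−11r) = (20.20202 − 1)/24.93193 = 0.770178
r = −ln(0.770178)/11 = 0.26113/11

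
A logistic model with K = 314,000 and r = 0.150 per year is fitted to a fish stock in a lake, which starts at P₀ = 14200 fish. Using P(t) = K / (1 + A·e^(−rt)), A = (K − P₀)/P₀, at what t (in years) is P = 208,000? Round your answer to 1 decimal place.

t ≈ 24.8 years

A = (314000 − 14200)/14200 = 21.11268
208000 = 314000/(1 + 21.11268·e^(−0.15t)) → 1 + 21.11268·e^(−0.15t) = 1.50962
e^(−0.15t) = 0.024138 → t = ln(41.42865)/0.15 = 3.72397/0.15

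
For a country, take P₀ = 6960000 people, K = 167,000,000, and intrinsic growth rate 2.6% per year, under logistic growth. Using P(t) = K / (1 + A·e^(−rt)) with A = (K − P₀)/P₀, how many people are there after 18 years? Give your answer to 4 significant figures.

≈ 10,840,000 people

A = (167000000 − 6960000)/6960000 = 22.99425
P(18) = 167000000 / (1 + 22.99425·e^(−0.026·18)) = 167000000 / (1 + 22.99425·0.626254)
= 167000000 / 15.40023 ≈ 10843992.56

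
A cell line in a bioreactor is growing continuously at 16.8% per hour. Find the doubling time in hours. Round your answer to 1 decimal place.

doubling time ≈ 4.1 hours

doubling time = ln(2) / |r| = 0.69315 / 0.168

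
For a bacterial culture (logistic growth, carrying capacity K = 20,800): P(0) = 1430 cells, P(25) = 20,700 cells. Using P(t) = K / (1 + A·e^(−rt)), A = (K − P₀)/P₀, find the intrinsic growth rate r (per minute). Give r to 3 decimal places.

r ≈ 0.318 per minute

A = (20800 − 1430)/1430 = 13.54545
20700 = 20800/(1 + 13.54545·e^(−r·25)) → e^(−25r) = (1.00483 − 1)/13.54545 = 0.000357
r = −ln(0.000357)/25 = 7.93877/25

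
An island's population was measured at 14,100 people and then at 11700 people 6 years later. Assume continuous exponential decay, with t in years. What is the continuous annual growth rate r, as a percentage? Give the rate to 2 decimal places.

11700 = 14100 · e^(r·6)
e^(6r) = 11700/14100 = 0.82979
r = ln(0.82979) / 6 = -0.18659 / 6

r ≈ -3.11% per year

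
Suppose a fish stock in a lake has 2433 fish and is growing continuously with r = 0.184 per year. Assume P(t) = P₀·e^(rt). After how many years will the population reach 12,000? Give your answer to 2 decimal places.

12000 = 2433 · e^(0.184·t)
t = ln(12000/2433) / 0.184 = ln(4.93218) / 0.184 = 1.59578 / 0.184

t ≈ 8.67 years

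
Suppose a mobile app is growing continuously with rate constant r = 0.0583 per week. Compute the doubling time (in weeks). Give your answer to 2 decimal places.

doubling time ≈ 11.89 weeks

doubling time = ln(2) / |r| = 0.69315 / 0.0583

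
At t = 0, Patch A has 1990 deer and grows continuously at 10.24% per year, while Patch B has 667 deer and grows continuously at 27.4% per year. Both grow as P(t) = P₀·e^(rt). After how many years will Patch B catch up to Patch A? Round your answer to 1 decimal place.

1990·e^(0.1024t) = 667·e^(0.274t)
1990/667 = e^((0.274 − 0.1024)t) → ln(2.98351) = 0.1716·t
t = 1.0931 / 0.1716

t ≈ 6.4 years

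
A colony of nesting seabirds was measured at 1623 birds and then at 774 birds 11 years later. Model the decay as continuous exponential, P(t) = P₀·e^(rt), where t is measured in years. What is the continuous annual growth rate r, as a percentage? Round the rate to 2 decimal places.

774 = 1623 · e^(r·11)
e^(11r) = 774/1623 = 0.47689
r = ln(0.47689) / 11 = -0.74046 / 11

r ≈ -6.73% per year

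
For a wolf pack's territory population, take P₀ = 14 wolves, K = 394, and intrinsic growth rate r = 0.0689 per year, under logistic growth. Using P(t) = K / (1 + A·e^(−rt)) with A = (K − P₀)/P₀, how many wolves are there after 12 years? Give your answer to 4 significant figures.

A = (394 − 14)/14 = 27.14286
P(12) = 394 / (1 + 27.14286·e^(−0.0689·12)) = 394 / (1 + 27.14286·0.437447)
= 394 / 12.87356 ≈ 30.61

≈ 30.61 wolves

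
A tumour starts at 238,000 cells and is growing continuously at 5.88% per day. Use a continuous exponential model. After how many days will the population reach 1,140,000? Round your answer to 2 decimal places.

1140000 = 238000 · e^(0.0588·t)
t = ln(1140000/238000) / 0.0588 = ln(4.78992) / 0.0588 = 1.56651 / 0.0588

t ≈ 26.64 days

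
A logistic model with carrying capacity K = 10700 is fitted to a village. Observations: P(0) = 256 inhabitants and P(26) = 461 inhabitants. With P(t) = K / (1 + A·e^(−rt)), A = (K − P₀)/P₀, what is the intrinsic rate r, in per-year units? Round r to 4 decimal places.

A = (10700 − 256)/256 = 40.79688
461 = 10700/(1 + 40.79688·e^(−r·26)) → e^(−26r) = (23.21041 − 1)/40.79688 = 0.544415
r = −ln(0.544415)/26 = 0.60804/26

r ≈ 0.0234 per year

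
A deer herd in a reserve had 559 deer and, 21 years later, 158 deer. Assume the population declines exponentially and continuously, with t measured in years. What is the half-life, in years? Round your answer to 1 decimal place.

half-life ≈ 11.5 years

r = ln(158/559) / 21 = ln(0.28265) / 21 ≈ -0.060169 per year
half-life = ln 2 / |r| = 0.69315 / 0.060169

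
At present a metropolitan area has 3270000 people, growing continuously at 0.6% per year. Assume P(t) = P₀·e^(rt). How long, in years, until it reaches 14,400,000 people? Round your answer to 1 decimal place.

t ≈ 247.1 years

14400000 = 3270000 · e^(0.006·t)
t = ln(14400000/3270000) / 0.006 = ln(4.40367) / 0.006 = 1.48244 / 0.006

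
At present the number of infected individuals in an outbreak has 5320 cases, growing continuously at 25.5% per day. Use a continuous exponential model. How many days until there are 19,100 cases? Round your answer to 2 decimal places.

t ≈ 5.01 days

19100 = 5320 · e^(0.255·t)
t = ln(19100/5320) / 0.255 = ln(3.59023) / 0.255 = 1.27822 / 0.255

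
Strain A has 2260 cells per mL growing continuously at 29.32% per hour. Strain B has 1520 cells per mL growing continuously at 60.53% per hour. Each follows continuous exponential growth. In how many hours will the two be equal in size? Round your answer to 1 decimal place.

t ≈ 1.3 hours

2260·e^(0.2932t) = 1520·e^(0.6053t)
2260/1520 = e^((0.6053 − 0.2932)t) → ln(1.48684) = 0.3121·t
t = 0.39665 / 0.3121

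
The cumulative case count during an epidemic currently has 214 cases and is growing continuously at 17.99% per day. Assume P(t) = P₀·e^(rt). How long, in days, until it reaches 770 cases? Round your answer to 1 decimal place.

770 = 214 · e^(0.1799·t)
t = ln(770/214) / 0.1799 = ln(3.59813) / 0.1799 = 1.28041 / 0.1799

t ≈ 7.1 days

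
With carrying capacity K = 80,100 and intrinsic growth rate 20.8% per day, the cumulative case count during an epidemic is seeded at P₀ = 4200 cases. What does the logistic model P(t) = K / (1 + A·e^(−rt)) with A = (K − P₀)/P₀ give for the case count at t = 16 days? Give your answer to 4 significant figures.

A = (80100 − 4200)/4200 = 18.07143
P(16) = 80100 / (1 + 18.07143·e^(−0.208·16)) = 80100 / (1 + 18.07143·0.035865)
= 80100 / 1.64813 ≈ 48600.61

≈ 48,600 cases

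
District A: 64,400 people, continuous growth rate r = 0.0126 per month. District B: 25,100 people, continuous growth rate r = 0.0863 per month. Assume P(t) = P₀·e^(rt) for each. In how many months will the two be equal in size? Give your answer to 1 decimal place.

64400·e^(0.0126t) = 25100·e^(0.0863t)
64400/25100 = e^((0.0863 − 0.0126)t) → ln(2.56574) = 0.0737·t
t = 0.94225 / 0.0737

t ≈ 12.8 months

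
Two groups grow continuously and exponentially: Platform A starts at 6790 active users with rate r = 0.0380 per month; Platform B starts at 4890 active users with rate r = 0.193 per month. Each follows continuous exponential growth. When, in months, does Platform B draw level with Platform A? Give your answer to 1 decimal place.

t ≈ 2.1 months

6790·e^(0.038t) = 4890·e^(0.193t)
6790/4890 = e^((0.193 − 0.038)t) → ln(1.38855) = 0.155·t
t = 0.32826 / 0.155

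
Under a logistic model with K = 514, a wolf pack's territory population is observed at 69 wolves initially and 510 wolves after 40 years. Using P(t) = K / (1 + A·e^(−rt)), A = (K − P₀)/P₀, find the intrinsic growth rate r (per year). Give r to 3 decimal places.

r ≈ 0.168 per year

A = (514 − 69)/69 = 6.44928
510 = 514/(1 + 6.44928·e^(−r·40)) → e^(−40r) = (1.00784 − 1)/6.44928 = 0.001216
r = −ln(0.001216)/40 = 6.71208/40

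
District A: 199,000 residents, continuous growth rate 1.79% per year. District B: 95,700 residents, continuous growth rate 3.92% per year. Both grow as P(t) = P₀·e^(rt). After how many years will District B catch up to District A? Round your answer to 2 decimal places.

199000·e^(0.0179t) = 95700·e^(0.0392t)
199000/95700 = e^((0.0392 − 0.0179)t) → ln(2.07941) = 0.0213·t
t = 0.73209 / 0.0213

t ≈ 34.37 years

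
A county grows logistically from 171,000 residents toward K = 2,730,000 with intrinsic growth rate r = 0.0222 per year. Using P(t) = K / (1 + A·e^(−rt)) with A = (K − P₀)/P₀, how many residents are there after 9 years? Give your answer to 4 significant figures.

A = (2730000 − 171000)/171000 = 14.96491
P(9) = 2730000 / (1 + 14.96491·e^(−0.0222·9)) = 2730000 / (1 + 14.96491·0.818895)
= 2730000 / 13.25468 ≈ 205964.92

≈ 206,000 residents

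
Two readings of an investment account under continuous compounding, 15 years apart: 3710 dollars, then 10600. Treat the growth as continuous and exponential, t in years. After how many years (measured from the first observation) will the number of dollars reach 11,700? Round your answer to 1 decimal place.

t ≈ 16.4 years

r = ln(10600/3710) / 15 ≈ 0.069988 per year
t = ln(11700/3710) / r = 1.14856 / 0.069988 ≈ 16.411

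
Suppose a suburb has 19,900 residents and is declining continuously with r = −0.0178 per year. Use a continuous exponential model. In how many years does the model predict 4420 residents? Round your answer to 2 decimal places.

4420 = 19900 · e^(-0.0178·t)
t = ln(4420/19900) / -0.0178 = ln(0.22211) / -0.0178 = -1.50458 / -0.0178

t ≈ 84.53 years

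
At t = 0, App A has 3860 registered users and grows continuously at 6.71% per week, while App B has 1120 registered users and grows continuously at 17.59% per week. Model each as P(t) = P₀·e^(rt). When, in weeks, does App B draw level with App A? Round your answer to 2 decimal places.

t ≈ 11.37 weeks

3860·e^(0.0671t) = 1120·e^(0.1759t)
3860/1120 = e^((0.1759 − 0.0671)t) → ln(3.44643) = 0.1088·t
t = 1.23734 / 0.1088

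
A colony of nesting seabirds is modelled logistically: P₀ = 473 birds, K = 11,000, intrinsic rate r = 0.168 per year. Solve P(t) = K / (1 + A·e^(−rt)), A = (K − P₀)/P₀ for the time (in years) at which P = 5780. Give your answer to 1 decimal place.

t ≈ 19.1 years

A = (11000 − 473)/473 = 22.25581
5780 = 11000/(1 + 22.25581·e^(−0.168t)) → 1 + 22.25581·e^(−0.168t) = 1.90311
e^(−0.168t) = 0.040579 → t = ln(24.64341)/0.168 = 3.20451/0.168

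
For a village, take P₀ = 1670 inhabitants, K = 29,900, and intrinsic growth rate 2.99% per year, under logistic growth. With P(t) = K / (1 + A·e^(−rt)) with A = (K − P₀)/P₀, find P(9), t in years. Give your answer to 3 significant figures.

≈ 2,150 inhabitants

A = (29900 − 1670)/1670 = 16.90419
P(9) = 29900 / (1 + 16.90419·e^(−0.0299·9)) = 29900 / (1 + 16.90419·0.764067)
= 29900 / 13.91593 ≈ 2148.62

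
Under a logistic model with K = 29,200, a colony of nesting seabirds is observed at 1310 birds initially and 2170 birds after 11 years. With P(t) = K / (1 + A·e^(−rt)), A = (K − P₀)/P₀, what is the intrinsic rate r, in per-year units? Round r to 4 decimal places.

A = (29200 − 1310)/1310 = 21.29008
2170 = 29200/(1 + 21.29008·e^(−r·11)) → e^(−11r) = (13.45622 − 1)/21.29008 = 0.585072
r = −ln(0.585072)/11 = 0.53602/11

r ≈ 0.0487 per year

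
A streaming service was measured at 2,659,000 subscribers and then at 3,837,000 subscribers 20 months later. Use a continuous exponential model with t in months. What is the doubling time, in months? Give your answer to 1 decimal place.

r = ln(3837000/2659000) / 20 = ln(1.44302) / 20 ≈ 0.018337 per month
doubling time = ln 2 / |r| = 0.69315 / 0.018337

doubling time ≈ 37.8 months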